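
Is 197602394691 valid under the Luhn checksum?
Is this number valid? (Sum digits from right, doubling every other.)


Luhn sum = 63
63 mod 10 = 3

Invalid (Luhn sum mod 10 = 3)


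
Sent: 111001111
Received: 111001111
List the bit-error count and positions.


XOR: 000000000

0 errors (received matches sent)


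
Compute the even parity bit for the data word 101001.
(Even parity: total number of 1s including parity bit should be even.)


Number of 1s in data: 3
Parity bit: 1

1


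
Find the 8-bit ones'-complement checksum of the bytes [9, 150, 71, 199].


Sum = 429 mod 256 = 173
Complement = 82

82


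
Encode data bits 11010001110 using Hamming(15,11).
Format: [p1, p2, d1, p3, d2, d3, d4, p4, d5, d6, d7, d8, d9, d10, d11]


Parity bits: p1=0, p2=1, p3=1, p4=1

011110110001110


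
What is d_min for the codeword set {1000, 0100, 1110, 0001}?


Comparing all pairs, minimum distance: 2
Can detect 1 errors, correct 0 errors

2


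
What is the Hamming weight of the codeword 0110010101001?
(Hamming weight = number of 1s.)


Counting 1s in 0110010101001

6


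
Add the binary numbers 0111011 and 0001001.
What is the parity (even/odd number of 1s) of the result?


0111011 = 59
0001001 = 9
Sum = 68 = 1000100
1s count = 2

even parity (2 ones in 1000100)


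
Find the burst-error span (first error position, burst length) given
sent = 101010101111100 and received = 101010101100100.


XOR: 000000000011000

Burst at position 10, length 2


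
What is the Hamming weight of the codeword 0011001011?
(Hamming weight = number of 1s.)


Counting 1s in 0011001011

5


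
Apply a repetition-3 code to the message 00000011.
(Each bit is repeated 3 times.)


Each bit -> 3 copies

000000000000000000111111


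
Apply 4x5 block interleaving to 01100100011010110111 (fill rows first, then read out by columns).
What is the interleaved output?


Matrix:
  01100
  10001
  10101
  10111
Read columns: 01111000101100010111

01111000101100010111


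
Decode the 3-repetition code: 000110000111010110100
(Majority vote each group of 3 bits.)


Groups: 000, 110, 000, 111, 010, 110, 100
Majority votes: 0101010

0101010


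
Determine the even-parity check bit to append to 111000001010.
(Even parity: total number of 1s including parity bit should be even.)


Number of 1s in data: 5
Parity bit: 1

1


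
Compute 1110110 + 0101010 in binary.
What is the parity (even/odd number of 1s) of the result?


1110110 = 118
0101010 = 42
Sum = 160 = 10100000
1s count = 2

even parity (2 ones in 10100000)


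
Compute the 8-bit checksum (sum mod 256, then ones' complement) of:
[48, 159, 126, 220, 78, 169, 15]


Sum = 815 mod 256 = 47
Complement = 208

208


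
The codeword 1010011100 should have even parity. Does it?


Number of 1s: 5

No, parity error (5 ones)


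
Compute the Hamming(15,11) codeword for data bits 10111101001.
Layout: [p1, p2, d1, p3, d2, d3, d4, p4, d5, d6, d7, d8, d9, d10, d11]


Parity bits: p1=0, p2=1, p3=0, p4=0

011001101101001


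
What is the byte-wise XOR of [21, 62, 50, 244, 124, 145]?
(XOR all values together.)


XOR chain: 21 ^ 62 ^ 50 ^ 244 ^ 124 ^ 145 = 0

0


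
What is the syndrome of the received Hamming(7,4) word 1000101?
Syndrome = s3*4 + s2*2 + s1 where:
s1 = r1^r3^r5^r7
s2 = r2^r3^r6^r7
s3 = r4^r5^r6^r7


s1=1, s2=1, s3=0

Syndrome = 3 (error at position 3)


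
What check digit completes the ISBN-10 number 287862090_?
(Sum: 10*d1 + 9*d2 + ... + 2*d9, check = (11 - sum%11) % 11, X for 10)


Weighted sum: 277
277 mod 11 = 2

Check digit: 9


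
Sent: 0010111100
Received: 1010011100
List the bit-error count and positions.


XOR: 1000100000

2 error(s) at position(s): 0, 4


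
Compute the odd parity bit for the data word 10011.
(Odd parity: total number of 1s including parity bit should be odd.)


Number of 1s in data: 3
Parity bit: 0

0


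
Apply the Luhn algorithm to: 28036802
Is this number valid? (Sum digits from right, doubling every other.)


Luhn sum = 28
28 mod 10 = 8

Invalid (Luhn sum mod 10 = 8)


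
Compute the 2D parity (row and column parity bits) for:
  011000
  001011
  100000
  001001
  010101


Row parities: 01101
Column parities: 101111

Row P: 01101, Col P: 101111, Corner: 1


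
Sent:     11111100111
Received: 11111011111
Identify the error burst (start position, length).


XOR: 00000111000

Burst at position 5, length 3


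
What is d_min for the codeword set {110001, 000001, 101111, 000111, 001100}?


Comparing all pairs, minimum distance: 2
Can detect 1 errors, correct 0 errors

2


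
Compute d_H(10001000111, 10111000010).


XOR: 00110000101
Count of 1s: 4

4


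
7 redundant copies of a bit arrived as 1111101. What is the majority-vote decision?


Ones: 6 out of 7
Threshold: 4

1 (6/7 voted 1)


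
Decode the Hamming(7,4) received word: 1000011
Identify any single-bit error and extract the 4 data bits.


Syndrome = 0: no error detected

Data: 0011 (no errors)


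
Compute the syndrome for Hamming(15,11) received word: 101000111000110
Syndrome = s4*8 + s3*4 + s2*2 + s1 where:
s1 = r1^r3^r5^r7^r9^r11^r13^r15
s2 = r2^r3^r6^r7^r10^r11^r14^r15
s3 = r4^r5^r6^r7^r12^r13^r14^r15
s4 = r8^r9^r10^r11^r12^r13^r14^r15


s1=1, s2=1, s3=1, s4=0

Syndrome = 7 (error at position 7)


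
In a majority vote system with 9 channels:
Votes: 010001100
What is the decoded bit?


Ones: 3 out of 9
Threshold: 5

0 (3/9 voted 1)


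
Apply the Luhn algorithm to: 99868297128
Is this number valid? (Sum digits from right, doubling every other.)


Luhn sum = 68
68 mod 10 = 8

Invalid (Luhn sum mod 10 = 8)


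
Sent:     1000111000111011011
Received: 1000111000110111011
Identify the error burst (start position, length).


XOR: 0000000000001100000

Burst at position 12, length 2


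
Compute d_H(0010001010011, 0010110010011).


XOR: 0000111000000
Count of 1s: 3

3


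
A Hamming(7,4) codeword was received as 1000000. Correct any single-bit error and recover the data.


Syndrome = 1: error at position 1

Data: 0000 (corrected bit 1)


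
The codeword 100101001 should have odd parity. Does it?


Number of 1s: 4

No, parity error (4 ones)


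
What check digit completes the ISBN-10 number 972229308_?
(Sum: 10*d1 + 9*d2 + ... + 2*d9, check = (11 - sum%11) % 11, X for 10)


Weighted sum: 268
268 mod 11 = 4

Check digit: 7


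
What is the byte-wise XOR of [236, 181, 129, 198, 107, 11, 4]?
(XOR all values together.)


XOR chain: 236 ^ 181 ^ 129 ^ 198 ^ 107 ^ 11 ^ 4 = 122

122


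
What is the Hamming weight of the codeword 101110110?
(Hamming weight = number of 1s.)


Counting 1s in 101110110

6


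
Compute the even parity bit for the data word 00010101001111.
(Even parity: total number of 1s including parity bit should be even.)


Number of 1s in data: 7
Parity bit: 1

1


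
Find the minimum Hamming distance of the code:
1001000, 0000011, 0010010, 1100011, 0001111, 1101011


Comparing all pairs, minimum distance: 1
Can detect 0 errors, correct 0 errors

1


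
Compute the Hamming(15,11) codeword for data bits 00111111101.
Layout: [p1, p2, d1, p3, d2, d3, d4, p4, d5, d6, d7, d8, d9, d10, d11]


Parity bits: p1=1, p2=1, p3=1, p4=0

110101101111101


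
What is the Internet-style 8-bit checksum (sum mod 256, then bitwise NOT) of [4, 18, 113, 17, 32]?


Sum = 184 mod 256 = 184
Complement = 71

71


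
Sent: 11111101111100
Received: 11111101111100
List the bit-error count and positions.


XOR: 00000000000000

0 errors (received matches sent)


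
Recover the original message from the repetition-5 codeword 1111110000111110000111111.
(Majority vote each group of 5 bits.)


Groups: 11111, 10000, 11111, 00001, 11111
Majority votes: 10101

10101


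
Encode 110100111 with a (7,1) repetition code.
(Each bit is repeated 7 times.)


Each bit -> 7 copies

111111111111110000000111111100000000000000111111111111111111111


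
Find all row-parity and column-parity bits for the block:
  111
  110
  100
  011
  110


Row parities: 10100
Column parities: 000

Row P: 10100, Col P: 000, Corner: 0


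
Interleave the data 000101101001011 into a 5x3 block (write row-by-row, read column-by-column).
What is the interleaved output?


Matrix:
  000
  101
  101
  001
  011
Read columns: 011000000101111

011000000101111


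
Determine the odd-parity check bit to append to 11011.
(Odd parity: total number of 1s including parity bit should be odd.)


Number of 1s in data: 4
Parity bit: 1

1


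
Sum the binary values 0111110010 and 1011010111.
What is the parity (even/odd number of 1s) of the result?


0111110010 = 498
1011010111 = 727
Sum = 1225 = 10011001001
1s count = 5

odd parity (5 ones in 10011001001)


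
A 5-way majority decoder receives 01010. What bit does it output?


Ones: 2 out of 5
Threshold: 3

0 (2/5 voted 1)


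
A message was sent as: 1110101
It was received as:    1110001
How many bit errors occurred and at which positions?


XOR: 0000100

1 error(s) at position(s): 4


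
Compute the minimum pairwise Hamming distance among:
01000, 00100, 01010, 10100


Comparing all pairs, minimum distance: 1
Can detect 0 errors, correct 0 errors

1


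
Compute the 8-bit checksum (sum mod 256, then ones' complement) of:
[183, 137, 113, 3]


Sum = 436 mod 256 = 180
Complement = 75

75


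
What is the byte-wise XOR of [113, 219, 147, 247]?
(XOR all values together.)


XOR chain: 113 ^ 219 ^ 147 ^ 247 = 206

206


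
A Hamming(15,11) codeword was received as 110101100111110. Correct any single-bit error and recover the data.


Syndrome = 8: error at position 8

Data: 00110111110 (corrected bit 8)


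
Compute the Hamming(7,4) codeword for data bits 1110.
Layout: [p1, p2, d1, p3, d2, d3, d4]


Parity bits: p1=0, p2=0, p3=0

0010110


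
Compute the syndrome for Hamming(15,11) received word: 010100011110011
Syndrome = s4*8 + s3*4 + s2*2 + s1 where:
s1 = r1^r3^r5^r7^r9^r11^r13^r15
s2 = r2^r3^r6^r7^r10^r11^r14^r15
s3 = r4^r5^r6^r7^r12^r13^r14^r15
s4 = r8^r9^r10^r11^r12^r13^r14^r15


s1=1, s2=1, s3=1, s4=0

Syndrome = 7 (error at position 7)


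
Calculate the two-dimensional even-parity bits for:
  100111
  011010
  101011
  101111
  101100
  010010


Row parities: 010110
Column parities: 000111

Row P: 010110, Col P: 000111, Corner: 1


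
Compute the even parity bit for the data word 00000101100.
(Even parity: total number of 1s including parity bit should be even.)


Number of 1s in data: 3
Parity bit: 1

1


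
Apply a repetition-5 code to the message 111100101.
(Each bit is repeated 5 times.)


Each bit -> 5 copies

111111111111111111110000000000111110000011111


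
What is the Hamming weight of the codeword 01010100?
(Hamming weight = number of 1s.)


Counting 1s in 01010100

3


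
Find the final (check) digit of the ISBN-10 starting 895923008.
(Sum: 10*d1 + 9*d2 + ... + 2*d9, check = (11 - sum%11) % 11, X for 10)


Weighted sum: 307
307 mod 11 = 10

Check digit: 1


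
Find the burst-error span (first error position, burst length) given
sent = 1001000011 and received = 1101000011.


XOR: 0100000000

Burst at position 1, length 1


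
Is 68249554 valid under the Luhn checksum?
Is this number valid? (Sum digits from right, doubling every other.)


Luhn sum = 38
38 mod 10 = 8

Invalid (Luhn sum mod 10 = 8)


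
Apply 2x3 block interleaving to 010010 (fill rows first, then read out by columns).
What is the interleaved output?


Matrix:
  010
  010
Read columns: 001100

001100


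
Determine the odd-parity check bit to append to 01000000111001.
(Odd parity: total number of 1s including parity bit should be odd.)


Number of 1s in data: 5
Parity bit: 0

0


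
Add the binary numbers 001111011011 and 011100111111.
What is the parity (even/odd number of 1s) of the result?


001111011011 = 987
011100111111 = 1855
Sum = 2842 = 101100011010
1s count = 6

even parity (6 ones in 101100011010)


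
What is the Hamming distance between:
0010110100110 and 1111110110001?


XOR: 1101000010111
Count of 1s: 7

7


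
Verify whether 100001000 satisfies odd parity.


Number of 1s: 2

No, parity error (2 ones)


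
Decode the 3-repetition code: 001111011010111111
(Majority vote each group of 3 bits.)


Groups: 001, 111, 011, 010, 111, 111
Majority votes: 011011

011011


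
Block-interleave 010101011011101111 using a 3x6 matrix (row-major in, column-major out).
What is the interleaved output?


Matrix:
  010101
  011011
  101111
Read columns: 001110011101011111

001110011101011111


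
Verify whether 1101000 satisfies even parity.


Number of 1s: 3

No, parity error (3 ones)


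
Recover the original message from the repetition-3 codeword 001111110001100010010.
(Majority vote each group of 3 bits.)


Groups: 001, 111, 110, 001, 100, 010, 010
Majority votes: 0110000

0110000


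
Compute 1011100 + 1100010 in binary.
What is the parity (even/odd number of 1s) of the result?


1011100 = 92
1100010 = 98
Sum = 190 = 10111110
1s count = 6

even parity (6 ones in 10111110)


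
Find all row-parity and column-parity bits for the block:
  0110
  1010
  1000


Row parities: 001
Column parities: 0100

Row P: 001, Col P: 0100, Corner: 1


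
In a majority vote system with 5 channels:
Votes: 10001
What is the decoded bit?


Ones: 2 out of 5
Threshold: 3

0 (2/5 voted 1)


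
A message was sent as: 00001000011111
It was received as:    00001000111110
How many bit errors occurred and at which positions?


XOR: 00000000100001

2 error(s) at position(s): 8, 13


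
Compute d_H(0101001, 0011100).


XOR: 0110101
Count of 1s: 4

4


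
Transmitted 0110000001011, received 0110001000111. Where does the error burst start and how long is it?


XOR: 0000001001100

Burst at position 6, length 5


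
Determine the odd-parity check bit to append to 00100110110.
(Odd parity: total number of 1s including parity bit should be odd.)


Number of 1s in data: 5
Parity bit: 0

0


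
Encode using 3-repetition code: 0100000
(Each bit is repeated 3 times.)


Each bit -> 3 copies

000111000000000000000


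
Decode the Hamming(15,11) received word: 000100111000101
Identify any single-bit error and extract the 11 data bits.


Syndrome = 0: no error detected

Data: 00011000101 (no errors)


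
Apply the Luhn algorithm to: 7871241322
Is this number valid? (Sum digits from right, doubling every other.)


Luhn sum = 38
38 mod 10 = 8

Invalid (Luhn sum mod 10 = 8)


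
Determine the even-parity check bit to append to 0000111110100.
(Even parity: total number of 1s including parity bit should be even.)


Number of 1s in data: 6
Parity bit: 0

0


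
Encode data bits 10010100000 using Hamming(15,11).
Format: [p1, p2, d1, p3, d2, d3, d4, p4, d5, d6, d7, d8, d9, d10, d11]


Parity bits: p1=0, p2=1, p3=1, p4=1

011100110100000


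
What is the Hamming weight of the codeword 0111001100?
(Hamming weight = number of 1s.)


Counting 1s in 0111001100

5


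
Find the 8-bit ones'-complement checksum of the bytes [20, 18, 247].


Sum = 285 mod 256 = 29
Complement = 226

226


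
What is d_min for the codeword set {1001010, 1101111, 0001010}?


Comparing all pairs, minimum distance: 1
Can detect 0 errors, correct 0 errors

1


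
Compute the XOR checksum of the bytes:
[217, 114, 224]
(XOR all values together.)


XOR chain: 217 ^ 114 ^ 224 = 75

75


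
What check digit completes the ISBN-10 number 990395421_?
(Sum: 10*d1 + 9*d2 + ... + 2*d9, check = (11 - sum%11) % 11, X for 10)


Weighted sum: 295
295 mod 11 = 9

Check digit: 2


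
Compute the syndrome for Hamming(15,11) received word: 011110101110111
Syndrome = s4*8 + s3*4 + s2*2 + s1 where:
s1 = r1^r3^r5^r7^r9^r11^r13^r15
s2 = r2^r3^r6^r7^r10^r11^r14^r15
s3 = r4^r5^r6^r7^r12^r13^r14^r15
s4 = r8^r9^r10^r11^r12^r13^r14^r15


s1=1, s2=1, s3=0, s4=0

Syndrome = 3 (error at position 3)


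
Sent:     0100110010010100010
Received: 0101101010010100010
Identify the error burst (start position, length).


XOR: 0001011000000000000

Burst at position 3, length 4


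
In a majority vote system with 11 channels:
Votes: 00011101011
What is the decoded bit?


Ones: 6 out of 11
Threshold: 6

1 (6/11 voted 1)


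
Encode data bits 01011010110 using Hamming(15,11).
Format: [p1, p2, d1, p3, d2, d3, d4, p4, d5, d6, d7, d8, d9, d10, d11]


Parity bits: p1=1, p2=1, p3=0, p4=0

110010101010110


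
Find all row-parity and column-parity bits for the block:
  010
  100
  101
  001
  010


Row parities: 11011
Column parities: 000

Row P: 11011, Col P: 000, Corner: 0


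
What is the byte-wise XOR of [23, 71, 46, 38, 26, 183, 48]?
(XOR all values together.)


XOR chain: 23 ^ 71 ^ 46 ^ 38 ^ 26 ^ 183 ^ 48 = 197

197


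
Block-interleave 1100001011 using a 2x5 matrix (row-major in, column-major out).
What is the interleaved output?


Matrix:
  11000
  01011
Read columns: 1011000101

1011000101


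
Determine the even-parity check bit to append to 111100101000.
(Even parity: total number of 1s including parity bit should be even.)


Number of 1s in data: 6
Parity bit: 0

0


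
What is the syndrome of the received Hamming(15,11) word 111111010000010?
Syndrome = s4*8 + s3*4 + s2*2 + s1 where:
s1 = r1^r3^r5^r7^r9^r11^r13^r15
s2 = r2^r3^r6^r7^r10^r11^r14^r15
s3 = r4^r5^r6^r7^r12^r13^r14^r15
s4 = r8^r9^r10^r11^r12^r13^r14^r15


s1=1, s2=0, s3=0, s4=0

Syndrome = 1 (error at position 1)


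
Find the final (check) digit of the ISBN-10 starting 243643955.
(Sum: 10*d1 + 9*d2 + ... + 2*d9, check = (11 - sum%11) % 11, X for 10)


Weighted sum: 222
222 mod 11 = 2

Check digit: 9


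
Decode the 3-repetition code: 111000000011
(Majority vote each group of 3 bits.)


Groups: 111, 000, 000, 011
Majority votes: 1001

1001


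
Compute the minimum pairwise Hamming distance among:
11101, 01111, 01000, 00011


Comparing all pairs, minimum distance: 2
Can detect 1 errors, correct 0 errors

2


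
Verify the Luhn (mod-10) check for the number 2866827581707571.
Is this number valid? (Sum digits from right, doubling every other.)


Luhn sum = 69
69 mod 10 = 9

Invalid (Luhn sum mod 10 = 9)


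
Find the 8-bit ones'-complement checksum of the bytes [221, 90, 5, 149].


Sum = 465 mod 256 = 209
Complement = 46

46


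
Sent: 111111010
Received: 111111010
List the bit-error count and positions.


XOR: 000000000

0 errors (received matches sent)


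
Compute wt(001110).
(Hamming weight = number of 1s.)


Counting 1s in 001110

3


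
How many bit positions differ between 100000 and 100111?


XOR: 000111
Count of 1s: 3

3


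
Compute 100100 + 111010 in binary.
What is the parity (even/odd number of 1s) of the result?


100100 = 36
111010 = 58
Sum = 94 = 1011110
1s count = 5

odd parity (5 ones in 1011110)


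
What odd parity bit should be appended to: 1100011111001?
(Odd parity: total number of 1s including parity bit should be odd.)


Number of 1s in data: 8
Parity bit: 1

1


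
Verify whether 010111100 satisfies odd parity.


Number of 1s: 5

Yes, parity is correct (5 ones)


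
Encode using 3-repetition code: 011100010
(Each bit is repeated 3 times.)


Each bit -> 3 copies

000111111111000000000111000


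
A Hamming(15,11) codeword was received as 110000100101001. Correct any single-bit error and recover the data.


Syndrome = 13: error at position 13

Data: 00010101101 (corrected bit 13)


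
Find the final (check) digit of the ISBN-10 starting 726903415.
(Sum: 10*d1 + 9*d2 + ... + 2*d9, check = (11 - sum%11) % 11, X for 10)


Weighted sum: 243
243 mod 11 = 1

Check digit: X


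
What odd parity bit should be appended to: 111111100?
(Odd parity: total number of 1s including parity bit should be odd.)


Number of 1s in data: 7
Parity bit: 0

0


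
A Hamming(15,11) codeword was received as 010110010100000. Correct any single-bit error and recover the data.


Syndrome = 1: error at position 1

Data: 01000100000 (corrected bit 1)


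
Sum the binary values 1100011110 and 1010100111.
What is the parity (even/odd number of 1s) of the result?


1100011110 = 798
1010100111 = 679
Sum = 1477 = 10111000101
1s count = 6

even parity (6 ones in 10111000101)


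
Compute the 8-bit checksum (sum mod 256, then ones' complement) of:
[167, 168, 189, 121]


Sum = 645 mod 256 = 133
Complement = 122

122


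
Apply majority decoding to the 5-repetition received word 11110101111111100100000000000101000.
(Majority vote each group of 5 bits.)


Groups: 11110, 10111, 11111, 00100, 00000, 00001, 01000
Majority votes: 1110000

1110000


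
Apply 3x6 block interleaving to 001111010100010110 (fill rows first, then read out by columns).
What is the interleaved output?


Matrix:
  001111
  010100
  010110
Read columns: 000011100111101100

000011100111101100


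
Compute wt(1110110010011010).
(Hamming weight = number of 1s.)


Counting 1s in 1110110010011010

9


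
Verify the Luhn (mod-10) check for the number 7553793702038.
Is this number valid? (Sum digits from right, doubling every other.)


Luhn sum = 61
61 mod 10 = 1

Invalid (Luhn sum mod 10 = 1)


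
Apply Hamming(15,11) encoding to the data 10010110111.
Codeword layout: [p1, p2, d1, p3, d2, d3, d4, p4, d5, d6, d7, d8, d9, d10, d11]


Parity bits: p1=1, p2=0, p3=0, p4=1

101000110110111


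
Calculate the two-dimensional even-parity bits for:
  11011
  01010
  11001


Row parities: 001
Column parities: 01000

Row P: 001, Col P: 01000, Corner: 1


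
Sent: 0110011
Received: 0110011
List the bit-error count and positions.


XOR: 0000000

0 errors (received matches sent)


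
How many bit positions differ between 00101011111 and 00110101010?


XOR: 00011110101
Count of 1s: 6

6


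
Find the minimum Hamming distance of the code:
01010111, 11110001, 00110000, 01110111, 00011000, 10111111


Comparing all pairs, minimum distance: 1
Can detect 0 errors, correct 0 errors

1


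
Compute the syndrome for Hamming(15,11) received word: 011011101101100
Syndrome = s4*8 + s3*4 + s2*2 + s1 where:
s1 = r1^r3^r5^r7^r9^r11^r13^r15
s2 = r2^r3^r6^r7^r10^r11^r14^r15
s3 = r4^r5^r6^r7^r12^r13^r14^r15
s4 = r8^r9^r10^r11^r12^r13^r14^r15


s1=1, s2=1, s3=1, s4=0

Syndrome = 7 (error at position 7)


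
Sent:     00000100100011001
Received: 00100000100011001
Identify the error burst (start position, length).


XOR: 00100100000000000

Burst at position 2, length 4


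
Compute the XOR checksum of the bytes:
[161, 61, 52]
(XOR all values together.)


XOR chain: 161 ^ 61 ^ 52 = 168

168


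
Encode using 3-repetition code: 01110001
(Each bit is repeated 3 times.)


Each bit -> 3 copies

000111111111000000000111


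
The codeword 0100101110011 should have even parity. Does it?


Number of 1s: 7

No, parity error (7 ones)


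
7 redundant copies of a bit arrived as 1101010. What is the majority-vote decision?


Ones: 4 out of 7
Threshold: 4

1 (4/7 voted 1)


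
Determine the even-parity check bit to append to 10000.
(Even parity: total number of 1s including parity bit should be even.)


Number of 1s in data: 1
Parity bit: 1

1


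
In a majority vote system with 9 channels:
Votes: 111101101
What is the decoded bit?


Ones: 7 out of 9
Threshold: 5

1 (7/9 voted 1)


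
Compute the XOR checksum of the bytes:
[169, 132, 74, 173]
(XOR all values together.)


XOR chain: 169 ^ 132 ^ 74 ^ 173 = 202

202


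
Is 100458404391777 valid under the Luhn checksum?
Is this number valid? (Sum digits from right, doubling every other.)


Luhn sum = 65
65 mod 10 = 5

Invalid (Luhn sum mod 10 = 5)


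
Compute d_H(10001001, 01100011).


XOR: 11101010
Count of 1s: 5

5


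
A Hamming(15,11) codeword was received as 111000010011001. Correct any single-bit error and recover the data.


Syndrome = 0: no error detected

Data: 10000011001 (no errors)


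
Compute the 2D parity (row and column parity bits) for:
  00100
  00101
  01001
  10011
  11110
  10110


Row parities: 100101
Column parities: 10011

Row P: 100101, Col P: 10011, Corner: 1


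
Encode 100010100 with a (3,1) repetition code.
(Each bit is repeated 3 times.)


Each bit -> 3 copies

111000000000111000111000000


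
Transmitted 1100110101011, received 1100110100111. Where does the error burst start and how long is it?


XOR: 0000000001100

Burst at position 9, length 2


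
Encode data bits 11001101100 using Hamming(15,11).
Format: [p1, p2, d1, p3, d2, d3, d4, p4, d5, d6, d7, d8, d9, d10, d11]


Parity bits: p1=0, p2=0, p3=1, p4=0

001110001101100


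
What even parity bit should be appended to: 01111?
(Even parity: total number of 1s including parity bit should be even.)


Number of 1s in data: 4
Parity bit: 0

0


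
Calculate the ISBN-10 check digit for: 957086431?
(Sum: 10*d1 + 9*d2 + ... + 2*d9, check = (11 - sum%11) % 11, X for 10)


Weighted sum: 296
296 mod 11 = 10

Check digit: 1


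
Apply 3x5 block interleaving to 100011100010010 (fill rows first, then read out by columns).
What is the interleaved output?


Matrix:
  10001
  11000
  10010
Read columns: 111010000001100

111010000001100


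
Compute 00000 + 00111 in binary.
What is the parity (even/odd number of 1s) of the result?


00000 = 0
00111 = 7
Sum = 7 = 111
1s count = 3

odd parity (3 ones in 111)


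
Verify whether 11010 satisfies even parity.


Number of 1s: 3

No, parity error (3 ones)


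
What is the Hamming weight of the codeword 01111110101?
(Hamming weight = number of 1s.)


Counting 1s in 01111110101

8


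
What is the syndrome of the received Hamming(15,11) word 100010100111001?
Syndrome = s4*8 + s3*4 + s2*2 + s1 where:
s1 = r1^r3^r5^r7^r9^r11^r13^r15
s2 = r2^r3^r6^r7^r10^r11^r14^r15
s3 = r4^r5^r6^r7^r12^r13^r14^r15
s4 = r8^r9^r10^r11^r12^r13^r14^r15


s1=1, s2=0, s3=0, s4=0

Syndrome = 1 (error at position 1)


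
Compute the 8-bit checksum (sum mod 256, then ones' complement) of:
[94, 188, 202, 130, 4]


Sum = 618 mod 256 = 106
Complement = 149

149


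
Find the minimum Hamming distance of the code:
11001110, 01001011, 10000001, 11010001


Comparing all pairs, minimum distance: 2
Can detect 1 errors, correct 0 errors

2


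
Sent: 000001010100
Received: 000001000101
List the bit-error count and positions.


XOR: 000000010001

2 error(s) at position(s): 7, 11


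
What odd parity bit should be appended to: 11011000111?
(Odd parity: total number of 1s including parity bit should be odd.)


Number of 1s in data: 7
Parity bit: 0

0


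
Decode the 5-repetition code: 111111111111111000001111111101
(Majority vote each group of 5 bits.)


Groups: 11111, 11111, 11111, 00000, 11111, 11101
Majority votes: 111011

111011


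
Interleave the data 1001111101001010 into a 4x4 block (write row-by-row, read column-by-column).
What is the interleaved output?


Matrix:
  1001
  1111
  0100
  1010
Read columns: 1101011001011100

1101011001011100


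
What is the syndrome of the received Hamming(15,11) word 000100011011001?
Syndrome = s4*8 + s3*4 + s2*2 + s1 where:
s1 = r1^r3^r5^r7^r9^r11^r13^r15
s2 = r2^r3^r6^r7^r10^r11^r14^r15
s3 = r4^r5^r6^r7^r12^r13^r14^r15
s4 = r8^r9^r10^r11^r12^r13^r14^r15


s1=1, s2=0, s3=1, s4=1

Syndrome = 13 (error at position 13)


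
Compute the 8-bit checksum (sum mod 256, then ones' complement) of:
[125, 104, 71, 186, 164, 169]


Sum = 819 mod 256 = 51
Complement = 204

204


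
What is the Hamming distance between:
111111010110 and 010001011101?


XOR: 101110001011
Count of 1s: 7

7


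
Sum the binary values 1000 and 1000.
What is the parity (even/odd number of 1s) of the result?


1000 = 8
1000 = 8
Sum = 16 = 10000
1s count = 1

odd parity (1 ones in 10000)


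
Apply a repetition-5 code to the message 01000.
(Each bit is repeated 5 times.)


Each bit -> 5 copies

0000011111000000000000000


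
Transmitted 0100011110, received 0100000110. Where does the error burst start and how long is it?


XOR: 0000011000

Burst at position 5, length 2


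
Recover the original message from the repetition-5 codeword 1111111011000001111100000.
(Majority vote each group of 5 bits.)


Groups: 11111, 11011, 00000, 11111, 00000
Majority votes: 11010

11010


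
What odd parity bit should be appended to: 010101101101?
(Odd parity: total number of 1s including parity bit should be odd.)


Number of 1s in data: 7
Parity bit: 0

0


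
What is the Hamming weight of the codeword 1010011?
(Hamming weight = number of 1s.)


Counting 1s in 1010011

4


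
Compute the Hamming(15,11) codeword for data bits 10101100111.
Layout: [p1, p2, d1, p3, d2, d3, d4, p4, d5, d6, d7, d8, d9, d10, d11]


Parity bits: p1=0, p2=1, p3=0, p4=1

011001011100111


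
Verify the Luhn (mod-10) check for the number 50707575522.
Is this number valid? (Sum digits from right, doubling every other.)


Luhn sum = 39
39 mod 10 = 9

Invalid (Luhn sum mod 10 = 9)


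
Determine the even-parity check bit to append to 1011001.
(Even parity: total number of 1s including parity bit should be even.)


Number of 1s in data: 4
Parity bit: 0

0


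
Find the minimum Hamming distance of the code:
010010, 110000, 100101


Comparing all pairs, minimum distance: 2
Can detect 1 errors, correct 0 errors

2


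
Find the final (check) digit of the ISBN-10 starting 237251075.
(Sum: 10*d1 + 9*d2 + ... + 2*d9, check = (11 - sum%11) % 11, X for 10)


Weighted sum: 183
183 mod 11 = 7

Check digit: 4


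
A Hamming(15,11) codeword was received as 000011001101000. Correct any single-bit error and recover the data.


Syndrome = 12: error at position 12

Data: 01101100000 (corrected bit 12)


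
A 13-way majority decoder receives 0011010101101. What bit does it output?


Ones: 7 out of 13
Threshold: 7

1 (7/13 voted 1)


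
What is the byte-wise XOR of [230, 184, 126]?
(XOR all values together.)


XOR chain: 230 ^ 184 ^ 126 = 32

32


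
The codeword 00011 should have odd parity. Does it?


Number of 1s: 2

No, parity error (2 ones)


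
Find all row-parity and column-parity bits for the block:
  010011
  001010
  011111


Row parities: 101
Column parities: 000110

Row P: 101, Col P: 000110, Corner: 0


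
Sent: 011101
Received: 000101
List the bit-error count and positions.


XOR: 011000

2 error(s) at position(s): 1, 2


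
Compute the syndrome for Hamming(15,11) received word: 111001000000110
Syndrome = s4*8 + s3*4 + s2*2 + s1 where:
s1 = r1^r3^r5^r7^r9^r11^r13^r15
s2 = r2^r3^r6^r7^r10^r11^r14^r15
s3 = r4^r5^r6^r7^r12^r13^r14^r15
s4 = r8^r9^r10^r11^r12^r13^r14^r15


s1=1, s2=0, s3=1, s4=0

Syndrome = 5 (error at position 5)


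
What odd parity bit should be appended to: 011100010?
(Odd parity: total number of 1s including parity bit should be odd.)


Number of 1s in data: 4
Parity bit: 1

1


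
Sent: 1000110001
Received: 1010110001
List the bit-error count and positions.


XOR: 0010000000

1 error(s) at position(s): 2


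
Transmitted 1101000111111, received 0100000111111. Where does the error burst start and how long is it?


XOR: 1001000000000

Burst at position 0, length 4


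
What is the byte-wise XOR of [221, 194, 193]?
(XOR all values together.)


XOR chain: 221 ^ 194 ^ 193 = 222

222


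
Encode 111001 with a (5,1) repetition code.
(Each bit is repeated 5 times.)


Each bit -> 5 copies

111111111111111000000000011111


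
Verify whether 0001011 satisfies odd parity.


Number of 1s: 3

Yes, parity is correct (3 ones)


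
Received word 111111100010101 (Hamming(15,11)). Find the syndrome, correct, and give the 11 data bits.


Syndrome = 9: error at position 9

Data: 11111010101 (corrected bit 9)


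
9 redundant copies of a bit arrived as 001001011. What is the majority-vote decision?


Ones: 4 out of 9
Threshold: 5

0 (4/9 voted 1)


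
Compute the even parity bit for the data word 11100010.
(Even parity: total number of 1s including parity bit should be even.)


Number of 1s in data: 4
Parity bit: 0

0


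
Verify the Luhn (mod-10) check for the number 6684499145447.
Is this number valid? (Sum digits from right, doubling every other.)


Luhn sum = 73
73 mod 10 = 3

Invalid (Luhn sum mod 10 = 3)


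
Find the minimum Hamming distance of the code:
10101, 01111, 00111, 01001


Comparing all pairs, minimum distance: 1
Can detect 0 errors, correct 0 errors

1


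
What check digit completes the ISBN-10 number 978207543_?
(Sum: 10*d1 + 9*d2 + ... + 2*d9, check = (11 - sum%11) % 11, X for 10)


Weighted sum: 304
304 mod 11 = 7

Check digit: 4


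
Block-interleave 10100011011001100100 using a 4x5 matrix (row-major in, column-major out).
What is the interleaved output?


Matrix:
  10100
  01101
  10011
  00100
Read columns: 10100100110100100110

10100100110100100110


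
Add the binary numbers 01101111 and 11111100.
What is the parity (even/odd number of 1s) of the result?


01101111 = 111
11111100 = 252
Sum = 363 = 101101011
1s count = 6

even parity (6 ones in 101101011)


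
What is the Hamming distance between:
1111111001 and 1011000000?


XOR: 0100111001
Count of 1s: 5

5


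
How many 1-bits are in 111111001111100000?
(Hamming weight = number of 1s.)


Counting 1s in 111111001111100000

11


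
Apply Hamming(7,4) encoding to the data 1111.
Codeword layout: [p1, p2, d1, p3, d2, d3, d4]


Parity bits: p1=1, p2=1, p3=1

1111111


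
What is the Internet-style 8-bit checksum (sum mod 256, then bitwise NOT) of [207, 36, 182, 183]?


Sum = 608 mod 256 = 96
Complement = 159

159


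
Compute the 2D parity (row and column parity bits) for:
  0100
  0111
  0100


Row parities: 111
Column parities: 0111

Row P: 111, Col P: 0111, Corner: 1


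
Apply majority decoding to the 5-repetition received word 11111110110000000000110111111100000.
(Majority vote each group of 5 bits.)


Groups: 11111, 11011, 00000, 00000, 11011, 11111, 00000
Majority votes: 1100110

1100110


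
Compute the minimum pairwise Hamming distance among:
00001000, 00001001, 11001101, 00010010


Comparing all pairs, minimum distance: 1
Can detect 0 errors, correct 0 errors

1


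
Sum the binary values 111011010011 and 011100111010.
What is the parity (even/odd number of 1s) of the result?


111011010011 = 3795
011100111010 = 1850
Sum = 5645 = 1011000001101
1s count = 6

even parity (6 ones in 1011000001101)


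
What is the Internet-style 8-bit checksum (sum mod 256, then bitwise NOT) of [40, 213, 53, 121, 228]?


Sum = 655 mod 256 = 143
Complement = 112

112


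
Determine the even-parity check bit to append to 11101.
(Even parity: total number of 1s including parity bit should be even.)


Number of 1s in data: 4
Parity bit: 0

0


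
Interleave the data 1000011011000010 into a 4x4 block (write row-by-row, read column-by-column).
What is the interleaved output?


Matrix:
  1000
  0110
  1100
  0010
Read columns: 1010011001010000

1010011001010000


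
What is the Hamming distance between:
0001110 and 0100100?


XOR: 0101010
Count of 1s: 3

3


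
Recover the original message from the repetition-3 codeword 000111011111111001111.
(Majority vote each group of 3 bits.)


Groups: 000, 111, 011, 111, 111, 001, 111
Majority votes: 0111101

0111101


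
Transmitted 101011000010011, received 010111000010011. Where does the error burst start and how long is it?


XOR: 111100000000000

Burst at position 0, length 4


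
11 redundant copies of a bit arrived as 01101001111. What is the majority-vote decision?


Ones: 7 out of 11
Threshold: 6

1 (7/11 voted 1)


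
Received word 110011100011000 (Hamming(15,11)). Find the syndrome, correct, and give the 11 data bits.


Syndrome = 0: no error detected

Data: 01110011000 (no errors)


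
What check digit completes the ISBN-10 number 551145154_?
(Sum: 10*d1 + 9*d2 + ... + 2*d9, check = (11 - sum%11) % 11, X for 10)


Weighted sum: 186
186 mod 11 = 10

Check digit: 1


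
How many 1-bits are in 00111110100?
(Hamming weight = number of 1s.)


Counting 1s in 00111110100

6


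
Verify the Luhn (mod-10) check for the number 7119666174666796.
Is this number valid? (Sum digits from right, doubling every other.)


Luhn sum = 73
73 mod 10 = 3

Invalid (Luhn sum mod 10 = 3)


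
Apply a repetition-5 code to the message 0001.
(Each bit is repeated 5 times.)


Each bit -> 5 copies

00000000000000011111


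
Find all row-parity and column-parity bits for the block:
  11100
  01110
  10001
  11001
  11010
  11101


Row parities: 110110
Column parities: 11101

Row P: 110110, Col P: 11101, Corner: 0


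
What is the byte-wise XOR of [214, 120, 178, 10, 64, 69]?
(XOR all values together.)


XOR chain: 214 ^ 120 ^ 178 ^ 10 ^ 64 ^ 69 = 19

19


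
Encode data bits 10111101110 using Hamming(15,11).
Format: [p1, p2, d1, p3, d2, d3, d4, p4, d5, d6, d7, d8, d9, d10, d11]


Parity bits: p1=0, p2=1, p3=1, p4=1

011101111101110


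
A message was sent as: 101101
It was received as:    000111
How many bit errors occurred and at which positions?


XOR: 101010

3 error(s) at position(s): 0, 2, 4


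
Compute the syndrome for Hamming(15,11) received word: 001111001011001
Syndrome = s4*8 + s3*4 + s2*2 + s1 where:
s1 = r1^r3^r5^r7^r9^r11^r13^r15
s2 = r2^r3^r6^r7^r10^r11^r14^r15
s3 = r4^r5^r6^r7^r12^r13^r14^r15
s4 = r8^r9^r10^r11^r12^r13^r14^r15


s1=1, s2=0, s3=1, s4=0

Syndrome = 5 (error at position 5)


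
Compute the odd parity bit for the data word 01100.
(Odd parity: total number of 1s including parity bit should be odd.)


Number of 1s in data: 2
Parity bit: 1

1


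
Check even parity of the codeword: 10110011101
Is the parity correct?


Number of 1s: 7

No, parity error (7 ones)


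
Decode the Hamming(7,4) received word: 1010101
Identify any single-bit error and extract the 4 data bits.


Syndrome = 0: no error detected

Data: 1101 (no errors)


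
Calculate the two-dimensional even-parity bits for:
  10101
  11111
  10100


Row parities: 110
Column parities: 11110

Row P: 110, Col P: 11110, Corner: 0


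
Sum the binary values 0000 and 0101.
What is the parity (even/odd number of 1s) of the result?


0000 = 0
0101 = 5
Sum = 5 = 101
1s count = 2

even parity (2 ones in 101)


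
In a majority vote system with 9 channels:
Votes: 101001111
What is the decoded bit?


Ones: 6 out of 9
Threshold: 5

1 (6/9 voted 1)


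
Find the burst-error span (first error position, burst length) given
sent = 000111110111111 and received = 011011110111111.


XOR: 011100000000000

Burst at position 1, length 3


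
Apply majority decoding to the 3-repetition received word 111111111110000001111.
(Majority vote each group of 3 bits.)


Groups: 111, 111, 111, 110, 000, 001, 111
Majority votes: 1111001

1111001


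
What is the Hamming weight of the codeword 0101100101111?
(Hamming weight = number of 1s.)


Counting 1s in 0101100101111

8


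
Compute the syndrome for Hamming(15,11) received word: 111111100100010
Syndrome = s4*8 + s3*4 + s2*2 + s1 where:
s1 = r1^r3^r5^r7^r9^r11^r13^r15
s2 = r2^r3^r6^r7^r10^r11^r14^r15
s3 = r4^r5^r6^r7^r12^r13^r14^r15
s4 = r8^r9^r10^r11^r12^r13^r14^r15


s1=0, s2=0, s3=1, s4=0

Syndrome = 4 (error at position 4)
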